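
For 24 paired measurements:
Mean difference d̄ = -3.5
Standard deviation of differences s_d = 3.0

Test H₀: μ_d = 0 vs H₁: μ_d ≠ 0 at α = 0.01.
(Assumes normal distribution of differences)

Answer: t = -5.7152, reject H₀

Derivation:
df = n - 1 = 23
SE = s_d/√n = 3.0/√24 = 0.6124
t = d̄/SE = -3.5/0.6124 = -5.7152
Critical value: t_{0.005,23} = ±2.807
p-value < 0.0001
Decision: reject H₀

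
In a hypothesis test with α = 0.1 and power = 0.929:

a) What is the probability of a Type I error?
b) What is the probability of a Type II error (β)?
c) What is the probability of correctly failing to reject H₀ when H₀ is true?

Answer: a) 0.1, b) 0.071, c) 0.9

Derivation:
a) Type I error probability = α = 0.1
b) Power = P(reject H₀ | H₁ true) = 1 - β = 0.929, so Type II error probability = β = 1 - Power = 0.071
c) P(fail to reject H₀ | H₀ true) = 1 - α = 0.9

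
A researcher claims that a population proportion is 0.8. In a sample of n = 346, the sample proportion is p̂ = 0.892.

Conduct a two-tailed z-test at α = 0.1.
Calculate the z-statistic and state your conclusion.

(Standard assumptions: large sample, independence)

H₀: p = 0.8, H₁: p ≠ 0.8
Standard error: SE = √(p₀(1-p₀)/n) = √(0.8×0.2/346) = 0.021504
z-statistic: z = (p̂ - p₀)/SE = (0.892 - 0.8)/0.021504 = 4.2783
Critical value: z_0.05 = ±1.645
p-value < 0.0001
Decision: reject H₀ at α = 0.1

Answer: z = 4.2783, reject H₀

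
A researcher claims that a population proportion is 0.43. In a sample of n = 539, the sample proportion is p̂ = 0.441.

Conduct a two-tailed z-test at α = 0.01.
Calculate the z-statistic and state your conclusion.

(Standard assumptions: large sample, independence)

Answer: z = 0.5159, fail to reject H₀

Derivation:
H₀: p = 0.43, H₁: p ≠ 0.43
Standard error: SE = √(p₀(1-p₀)/n) = √(0.43×0.57/539) = 0.021324
z-statistic: z = (p̂ - p₀)/SE = (0.441 - 0.43)/0.021324 = 0.5159
Critical value: z_0.005 = ±2.576
p-value = 0.6059
Decision: fail to reject H₀ at α = 0.01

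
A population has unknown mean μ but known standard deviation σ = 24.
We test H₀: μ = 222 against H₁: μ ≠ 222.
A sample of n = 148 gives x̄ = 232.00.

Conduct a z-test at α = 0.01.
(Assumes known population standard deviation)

Standard error: SE = σ/√n = 24/√148 = 1.9728
z-statistic: z = (x̄ - μ₀)/SE = (232.00 - 222)/1.9728 = 5.0689
Critical value: ±2.576
p-value < 0.0001
Decision: reject H₀

Answer: z = 5.0689, reject H₀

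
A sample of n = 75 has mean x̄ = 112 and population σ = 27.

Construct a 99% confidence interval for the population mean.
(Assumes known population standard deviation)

Answer: (103.9688, 120.0312)

Derivation:
Confidence level: 99%, α = 0.01
z_0.005 = 2.576
SE = σ/√n = 27/√75 = 3.1177
Margin of error = 2.576 × 3.1177 = 8.0312
CI: x̄ ± margin = 112 ± 8.0312
CI: (103.9688, 120.0312)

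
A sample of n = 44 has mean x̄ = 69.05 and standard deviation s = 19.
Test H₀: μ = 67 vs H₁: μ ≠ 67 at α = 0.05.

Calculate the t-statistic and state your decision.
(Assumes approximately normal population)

df = n - 1 = 43
SE = s/√n = 19/√44 = 2.8644
t = (x̄ - μ₀)/SE = (69.05 - 67)/2.8644 = 0.7157
Critical value: t_{0.025,43} = ±2.017
p-value ≈ 0.4780
Decision: fail to reject H₀

Answer: t = 0.7157, fail to reject H₀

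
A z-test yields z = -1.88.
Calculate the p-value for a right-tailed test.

For z = -1.88:
p = P(Z > -1.88) = 1 - Φ(-1.88) = 0.9699

Answer: p-value ≈ 0.9699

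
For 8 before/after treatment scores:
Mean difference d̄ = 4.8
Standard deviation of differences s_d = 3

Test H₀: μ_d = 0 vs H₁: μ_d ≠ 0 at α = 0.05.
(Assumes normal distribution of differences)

df = n - 1 = 7
SE = s_d/√n = 3/√8 = 1.0607
t = d̄/SE = 4.8/1.0607 = 4.5253
Critical value: t_{0.025,7} = ±2.365
p-value ≈ 0.0027
Decision: reject H₀

Answer: t = 4.5253, reject H₀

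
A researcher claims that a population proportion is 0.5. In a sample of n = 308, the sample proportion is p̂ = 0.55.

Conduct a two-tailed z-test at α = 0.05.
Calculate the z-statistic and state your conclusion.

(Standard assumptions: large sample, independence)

Answer: z = 1.7550, fail to reject H₀

Derivation:
H₀: p = 0.5, H₁: p ≠ 0.5
Standard error: SE = √(p₀(1-p₀)/n) = √(0.5×0.5/308) = 0.028490
z-statistic: z = (p̂ - p₀)/SE = (0.55 - 0.5)/0.028490 = 1.7550
Critical value: z_0.025 = ±1.960
p-value = 0.0793
Decision: fail to reject H₀ at α = 0.05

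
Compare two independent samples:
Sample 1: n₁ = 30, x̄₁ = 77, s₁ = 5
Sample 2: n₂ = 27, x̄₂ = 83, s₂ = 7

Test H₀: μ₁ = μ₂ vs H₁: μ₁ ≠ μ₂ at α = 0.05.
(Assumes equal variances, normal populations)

Pooled variance: s²_p = [29×5² + 26×7²]/(55) = 36.3455
s_p = 6.0287
SE = s_p×√(1/n₁ + 1/n₂) = 6.0287×√(1/30 + 1/27) = 1.5993
t = (x̄₁ - x̄₂)/SE = (77 - 83)/1.5993 = -3.7516
df = 55, t-critical = ±2.004
Decision: reject H₀

Answer: t = -3.7516, reject H₀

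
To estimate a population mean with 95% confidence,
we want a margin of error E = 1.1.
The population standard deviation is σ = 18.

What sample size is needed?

z_0.025 = 1.960
n = (z×σ/E)² = (1.960×18/1.1)²
n = 1028.6598
Round up: n = 1029

Answer: n = 1029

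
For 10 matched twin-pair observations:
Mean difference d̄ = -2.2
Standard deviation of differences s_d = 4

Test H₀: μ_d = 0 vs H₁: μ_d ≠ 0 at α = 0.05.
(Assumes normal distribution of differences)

Answer: t = -1.7393, fail to reject H₀

Derivation:
df = n - 1 = 9
SE = s_d/√n = 4/√10 = 1.2649
t = d̄/SE = -2.2/1.2649 = -1.7393
Critical value: t_{0.025,9} = ±2.262
p-value ≈ 0.1160
Decision: fail to reject H₀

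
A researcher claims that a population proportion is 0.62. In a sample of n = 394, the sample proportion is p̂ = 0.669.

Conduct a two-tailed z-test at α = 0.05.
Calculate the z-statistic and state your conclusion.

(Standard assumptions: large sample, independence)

Answer: z = 2.0038, reject H₀

Derivation:
H₀: p = 0.62, H₁: p ≠ 0.62
Standard error: SE = √(p₀(1-p₀)/n) = √(0.62×0.38/394) = 0.024453
z-statistic: z = (p̂ - p₀)/SE = (0.669 - 0.62)/0.024453 = 2.0038
Critical value: z_0.025 = ±1.960
p-value = 0.0451
Decision: reject H₀ at α = 0.05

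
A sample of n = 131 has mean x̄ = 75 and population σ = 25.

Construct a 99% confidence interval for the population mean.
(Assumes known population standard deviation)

Answer: (69.3732, 80.6268)

Derivation:
Confidence level: 99%, α = 0.01
z_0.005 = 2.576
SE = σ/√n = 25/√131 = 2.1843
Margin of error = 2.576 × 2.1843 = 5.6268
CI: x̄ ± margin = 75 ± 5.6268
CI: (69.3732, 80.6268)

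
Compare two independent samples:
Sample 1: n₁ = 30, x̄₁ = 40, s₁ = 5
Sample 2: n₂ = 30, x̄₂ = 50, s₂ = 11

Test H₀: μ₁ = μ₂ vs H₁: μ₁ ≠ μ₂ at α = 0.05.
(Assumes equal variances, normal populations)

Pooled variance: s²_p = [29×5² + 29×11²]/(58) = 73.0000
s_p = 8.5440
SE = s_p×√(1/n₁ + 1/n₂) = 8.5440×√(1/30 + 1/30) = 2.2061
t = (x̄₁ - x̄₂)/SE = (40 - 50)/2.2061 = -4.5329
df = 58, t-critical = ±2.002
Decision: reject H₀

Answer: t = -4.5329, reject H₀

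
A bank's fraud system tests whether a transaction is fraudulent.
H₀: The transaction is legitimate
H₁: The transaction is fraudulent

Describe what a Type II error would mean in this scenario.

Answer: Allowing a fraudulent transaction to go through

Derivation:
A Type I error (probability α) occurs when we reject a true H₀.
A Type II error (probability β) occurs when we fail to reject a false H₀.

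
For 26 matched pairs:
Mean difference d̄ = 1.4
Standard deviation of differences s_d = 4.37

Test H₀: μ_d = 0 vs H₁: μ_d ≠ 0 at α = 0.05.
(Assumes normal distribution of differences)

df = n - 1 = 25
SE = s_d/√n = 4.37/√26 = 0.8570
t = d̄/SE = 1.4/0.8570 = 1.6336
Critical value: t_{0.025,25} = ±2.060
p-value ≈ 0.1149
Decision: fail to reject H₀

Answer: t = 1.6336, fail to reject H₀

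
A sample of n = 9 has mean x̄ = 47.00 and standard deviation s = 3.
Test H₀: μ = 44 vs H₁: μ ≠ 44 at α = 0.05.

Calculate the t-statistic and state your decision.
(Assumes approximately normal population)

df = n - 1 = 8
SE = s/√n = 3/√9 = 1.0000
t = (x̄ - μ₀)/SE = (47.00 - 44)/1.0000 = 3.0000
Critical value: t_{0.025,8} = ±2.306
p-value ≈ 0.0171
Decision: reject H₀

Answer: t = 3.0000, reject H₀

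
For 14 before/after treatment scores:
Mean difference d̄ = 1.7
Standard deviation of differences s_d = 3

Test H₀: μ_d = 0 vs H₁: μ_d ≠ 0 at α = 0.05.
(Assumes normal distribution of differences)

Answer: t = 2.1202, fail to reject H₀

Derivation:
df = n - 1 = 13
SE = s_d/√n = 3/√14 = 0.8018
t = d̄/SE = 1.7/0.8018 = 2.1202
Critical value: t_{0.025,13} = ±2.160
p-value ≈ 0.0538
Decision: fail to reject H₀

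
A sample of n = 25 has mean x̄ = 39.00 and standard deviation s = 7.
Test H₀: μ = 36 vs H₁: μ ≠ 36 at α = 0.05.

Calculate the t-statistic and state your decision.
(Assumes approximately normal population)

df = n - 1 = 24
SE = s/√n = 7/√25 = 1.4000
t = (x̄ - μ₀)/SE = (39.00 - 36)/1.4000 = 2.1429
Critical value: t_{0.025,24} = ±2.064
p-value ≈ 0.0425
Decision: reject H₀

Answer: t = 2.1429, reject H₀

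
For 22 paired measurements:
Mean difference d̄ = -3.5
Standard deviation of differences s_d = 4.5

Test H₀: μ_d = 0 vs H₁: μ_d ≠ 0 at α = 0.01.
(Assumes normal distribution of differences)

Answer: t = -3.6481, reject H₀

Derivation:
df = n - 1 = 21
SE = s_d/√n = 4.5/√22 = 0.9594
t = d̄/SE = -3.5/0.9594 = -3.6481
Critical value: t_{0.005,21} = ±2.831
p-value ≈ 0.0015
Decision: reject H₀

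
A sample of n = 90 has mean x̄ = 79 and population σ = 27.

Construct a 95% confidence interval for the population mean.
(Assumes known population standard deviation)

Confidence level: 95%, α = 0.05
z_0.025 = 1.960
SE = σ/√n = 27/√90 = 2.8460
Margin of error = 1.960 × 2.8460 = 5.5782
CI: x̄ ± margin = 79 ± 5.5782
CI: (73.4218, 84.5782)

Answer: (73.4218, 84.5782)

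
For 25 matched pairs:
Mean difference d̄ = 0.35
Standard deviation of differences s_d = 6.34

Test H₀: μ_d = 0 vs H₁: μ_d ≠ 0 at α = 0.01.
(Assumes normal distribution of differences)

df = n - 1 = 24
SE = s_d/√n = 6.34/√25 = 1.2680
t = d̄/SE = 0.35/1.2680 = 0.2760
Critical value: t_{0.005,24} = ±2.797
p-value ≈ 0.7849
Decision: fail to reject H₀

Answer: t = 0.2760, fail to reject H₀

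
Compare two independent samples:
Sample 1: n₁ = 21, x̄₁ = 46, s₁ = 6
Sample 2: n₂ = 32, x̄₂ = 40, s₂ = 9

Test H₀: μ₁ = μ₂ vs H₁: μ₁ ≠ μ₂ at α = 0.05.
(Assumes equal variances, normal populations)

Pooled variance: s²_p = [20×6² + 31×9²]/(51) = 63.3529
s_p = 7.9595
SE = s_p×√(1/n₁ + 1/n₂) = 7.9595×√(1/21 + 1/32) = 2.2353
t = (x̄₁ - x̄₂)/SE = (46 - 40)/2.2353 = 2.6842
df = 51, t-critical = ±2.008
Decision: reject H₀

Answer: t = 2.6842, reject H₀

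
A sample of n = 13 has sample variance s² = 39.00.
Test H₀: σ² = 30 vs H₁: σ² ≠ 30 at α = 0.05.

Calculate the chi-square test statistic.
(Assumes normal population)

df = n - 1 = 12
χ² = (n-1)s²/σ₀² = 12×39.00/30 = 15.6000
Critical values: χ²_{0.975,12} = 4.404, χ²_{0.025,12} = 23.337
Rejection region: χ² < 4.404 or χ² > 23.337
Decision: fail to reject H₀

Answer: χ² = 15.6000, fail to reject H₀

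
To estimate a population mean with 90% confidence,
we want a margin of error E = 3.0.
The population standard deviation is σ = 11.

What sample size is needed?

Answer: n = 37

Derivation:
z_0.05 = 1.645
n = (z×σ/E)² = (1.645×11/3.0)²
n = 36.3810
Round up: n = 37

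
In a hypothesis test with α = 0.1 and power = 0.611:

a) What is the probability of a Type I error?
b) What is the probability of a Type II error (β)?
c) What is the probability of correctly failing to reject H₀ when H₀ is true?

a) Type I error probability = α = 0.1
b) Power = P(reject H₀ | H₁ true) = 1 - β = 0.611, so Type II error probability = β = 1 - Power = 0.389
c) P(fail to reject H₀ | H₀ true) = 1 - α = 0.9

Answer: a) 0.1, b) 0.389, c) 0.9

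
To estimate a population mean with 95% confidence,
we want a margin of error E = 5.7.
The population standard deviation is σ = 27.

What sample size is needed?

Answer: n = 87

Derivation:
z_0.025 = 1.960
n = (z×σ/E)² = (1.960×27/5.7)²
n = 86.1966
Round up: n = 87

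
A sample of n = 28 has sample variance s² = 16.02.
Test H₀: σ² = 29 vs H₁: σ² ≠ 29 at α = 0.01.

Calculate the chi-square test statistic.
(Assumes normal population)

Answer: χ² = 14.9152, fail to reject H₀

Derivation:
df = n - 1 = 27
χ² = (n-1)s²/σ₀² = 27×16.02/29 = 14.9152
Critical values: χ²_{0.995,27} = 11.808, χ²_{0.005,27} = 49.645
Rejection region: χ² < 11.808 or χ² > 49.645
Decision: fail to reject H₀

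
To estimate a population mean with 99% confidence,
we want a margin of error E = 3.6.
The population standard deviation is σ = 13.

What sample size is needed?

z_0.005 = 2.576
n = (z×σ/E)² = (2.576×13/3.6)²
n = 86.5313
Round up: n = 87

Answer: n = 87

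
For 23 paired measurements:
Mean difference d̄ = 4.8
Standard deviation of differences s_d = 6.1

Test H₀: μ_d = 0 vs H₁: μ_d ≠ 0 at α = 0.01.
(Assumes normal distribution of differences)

Answer: t = 3.7739, reject H₀

Derivation:
df = n - 1 = 22
SE = s_d/√n = 6.1/√23 = 1.2719
t = d̄/SE = 4.8/1.2719 = 3.7739
Critical value: t_{0.005,22} = ±2.819
p-value ≈ 0.0010
Decision: reject H₀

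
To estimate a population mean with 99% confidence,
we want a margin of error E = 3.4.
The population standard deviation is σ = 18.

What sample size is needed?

z_0.005 = 2.576
n = (z×σ/E)² = (2.576×18/3.4)²
n = 185.9854
Round up: n = 186

Answer: n = 186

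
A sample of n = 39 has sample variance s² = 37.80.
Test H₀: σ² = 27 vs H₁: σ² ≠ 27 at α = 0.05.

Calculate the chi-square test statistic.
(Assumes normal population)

df = n - 1 = 38
χ² = (n-1)s²/σ₀² = 38×37.80/27 = 53.2000
Critical values: χ²_{0.975,38} = 22.878, χ²_{0.025,38} = 56.896
Rejection region: χ² < 22.878 or χ² > 56.896
Decision: fail to reject H₀

Answer: χ² = 53.2000, fail to reject H₀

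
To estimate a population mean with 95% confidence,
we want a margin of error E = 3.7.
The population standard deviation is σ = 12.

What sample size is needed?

z_0.025 = 1.960
n = (z×σ/E)² = (1.960×12/3.7)²
n = 40.4084
Round up: n = 41

Answer: n = 41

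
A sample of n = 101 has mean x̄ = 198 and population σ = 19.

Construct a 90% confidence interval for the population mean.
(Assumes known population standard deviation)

Answer: (194.8900, 201.1100)

Derivation:
Confidence level: 90%, α = 0.1
z_0.05 = 1.645
SE = σ/√n = 19/√101 = 1.8906
Margin of error = 1.645 × 1.8906 = 3.1100
CI: x̄ ± margin = 198 ± 3.1100
CI: (194.8900, 201.1100)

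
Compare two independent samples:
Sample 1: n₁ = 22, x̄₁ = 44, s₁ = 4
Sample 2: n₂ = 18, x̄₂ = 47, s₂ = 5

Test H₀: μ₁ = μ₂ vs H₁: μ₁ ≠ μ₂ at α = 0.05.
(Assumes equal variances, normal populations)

Answer: t = -2.1093, reject H₀

Derivation:
Pooled variance: s²_p = [21×4² + 17×5²]/(38) = 20.0263
s_p = 4.4751
SE = s_p×√(1/n₁ + 1/n₂) = 4.4751×√(1/22 + 1/18) = 1.4223
t = (x̄₁ - x̄₂)/SE = (44 - 47)/1.4223 = -2.1093
df = 38, t-critical = ±2.024
Decision: reject H₀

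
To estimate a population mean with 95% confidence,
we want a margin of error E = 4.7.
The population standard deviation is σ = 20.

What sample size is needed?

z_0.025 = 1.960
n = (z×σ/E)² = (1.960×20/4.7)²
n = 69.5627
Round up: n = 70

Answer: n = 70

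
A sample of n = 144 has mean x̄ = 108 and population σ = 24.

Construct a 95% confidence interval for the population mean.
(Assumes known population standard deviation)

Answer: (104.0800, 111.9200)

Derivation:
Confidence level: 95%, α = 0.05
z_0.025 = 1.960
SE = σ/√n = 24/√144 = 2.0000
Margin of error = 1.960 × 2.0000 = 3.9200
CI: x̄ ± margin = 108 ± 3.9200
CI: (104.0800, 111.9200)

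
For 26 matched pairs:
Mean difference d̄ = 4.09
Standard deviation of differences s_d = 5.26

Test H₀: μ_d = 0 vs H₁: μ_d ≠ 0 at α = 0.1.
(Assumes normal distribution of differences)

Answer: t = 3.9647, reject H₀

Derivation:
df = n - 1 = 25
SE = s_d/√n = 5.26/√26 = 1.0316
t = d̄/SE = 4.09/1.0316 = 3.9647
Critical value: t_{0.05,25} = ±1.708
p-value ≈ 0.0005
Decision: reject H₀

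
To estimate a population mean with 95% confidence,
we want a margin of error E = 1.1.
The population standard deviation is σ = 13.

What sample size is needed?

z_0.025 = 1.960
n = (z×σ/E)² = (1.960×13/1.1)²
n = 536.5540
Round up: n = 537

Answer: n = 537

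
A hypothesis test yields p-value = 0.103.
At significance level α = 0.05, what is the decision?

Answer: fail to reject H₀

Derivation:
Compare p-value to α:
0.103 ≥ 0.05
Decision: fail to reject H₀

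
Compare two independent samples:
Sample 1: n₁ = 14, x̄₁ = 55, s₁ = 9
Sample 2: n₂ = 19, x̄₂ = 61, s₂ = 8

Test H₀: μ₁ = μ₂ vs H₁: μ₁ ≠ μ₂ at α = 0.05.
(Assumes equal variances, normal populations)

Answer: t = -2.0198, fail to reject H₀

Derivation:
Pooled variance: s²_p = [13×9² + 18×8²]/(31) = 71.1290
s_p = 8.4338
SE = s_p×√(1/n₁ + 1/n₂) = 8.4338×√(1/14 + 1/19) = 2.9706
t = (x̄₁ - x̄₂)/SE = (55 - 61)/2.9706 = -2.0198
df = 31, t-critical = ±2.040
Decision: fail to reject H₀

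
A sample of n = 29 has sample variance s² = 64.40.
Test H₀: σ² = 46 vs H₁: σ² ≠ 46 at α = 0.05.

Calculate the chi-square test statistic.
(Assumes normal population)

Answer: χ² = 39.2000, fail to reject H₀

Derivation:
df = n - 1 = 28
χ² = (n-1)s²/σ₀² = 28×64.40/46 = 39.2000
Critical values: χ²_{0.975,28} = 15.308, χ²_{0.025,28} = 44.461
Rejection region: χ² < 15.308 or χ² > 44.461
Decision: fail to reject H₀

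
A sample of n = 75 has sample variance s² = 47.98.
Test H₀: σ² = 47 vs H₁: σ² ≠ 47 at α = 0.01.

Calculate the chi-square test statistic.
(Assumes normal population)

Answer: χ² = 75.5430, fail to reject H₀

Derivation:
df = n - 1 = 74
χ² = (n-1)s²/σ₀² = 74×47.98/47 = 75.5430
Critical values: χ²_{0.995,74} = 46.417, χ²_{0.005,74} = 109.074
Rejection region: χ² < 46.417 or χ² > 109.074
Decision: fail to reject H₀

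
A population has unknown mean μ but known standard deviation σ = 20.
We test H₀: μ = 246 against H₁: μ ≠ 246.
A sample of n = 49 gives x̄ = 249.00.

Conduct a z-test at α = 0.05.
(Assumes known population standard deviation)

Standard error: SE = σ/√n = 20/√49 = 2.8571
z-statistic: z = (x̄ - μ₀)/SE = (249.00 - 246)/2.8571 = 1.0500
Critical value: ±1.960
p-value = 0.2937
Decision: fail to reject H₀

Answer: z = 1.0500, fail to reject H₀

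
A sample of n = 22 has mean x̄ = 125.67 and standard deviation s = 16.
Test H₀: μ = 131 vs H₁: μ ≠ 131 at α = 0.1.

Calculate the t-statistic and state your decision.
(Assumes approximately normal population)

Answer: t = -1.5625, fail to reject H₀

Derivation:
df = n - 1 = 21
SE = s/√n = 16/√22 = 3.4112
t = (x̄ - μ₀)/SE = (125.67 - 131)/3.4112 = -1.5625
Critical value: t_{0.05,21} = ±1.721
p-value ≈ 0.1331
Decision: fail to reject H₀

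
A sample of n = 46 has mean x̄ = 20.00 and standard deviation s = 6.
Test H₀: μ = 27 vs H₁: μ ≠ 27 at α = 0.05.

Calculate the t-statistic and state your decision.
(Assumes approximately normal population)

df = n - 1 = 45
SE = s/√n = 6/√46 = 0.8847
t = (x̄ - μ₀)/SE = (20.00 - 27)/0.8847 = -7.9123
Critical value: t_{0.025,45} = ±2.014
p-value < 0.0001
Decision: reject H₀

Answer: t = -7.9123, reject H₀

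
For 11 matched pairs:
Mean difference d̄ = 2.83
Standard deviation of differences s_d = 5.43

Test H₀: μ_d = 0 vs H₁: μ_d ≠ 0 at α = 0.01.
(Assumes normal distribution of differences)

Answer: t = 1.7286, fail to reject H₀

Derivation:
df = n - 1 = 10
SE = s_d/√n = 5.43/√11 = 1.6372
t = d̄/SE = 2.83/1.6372 = 1.7286
Critical value: t_{0.005,10} = ±3.169
p-value ≈ 0.1146
Decision: fail to reject H₀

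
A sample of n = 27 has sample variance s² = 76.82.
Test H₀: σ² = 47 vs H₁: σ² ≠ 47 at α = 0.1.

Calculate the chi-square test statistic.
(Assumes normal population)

df = n - 1 = 26
χ² = (n-1)s²/σ₀² = 26×76.82/47 = 42.4962
Critical values: χ²_{0.95,26} = 15.379, χ²_{0.05,26} = 38.885
Rejection region: χ² < 15.379 or χ² > 38.885
Decision: reject H₀

Answer: χ² = 42.4962, reject H₀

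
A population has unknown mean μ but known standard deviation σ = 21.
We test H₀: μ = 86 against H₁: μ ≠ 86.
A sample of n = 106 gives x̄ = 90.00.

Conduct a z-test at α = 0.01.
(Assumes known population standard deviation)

Answer: z = 1.9611, fail to reject H₀

Derivation:
Standard error: SE = σ/√n = 21/√106 = 2.0397
z-statistic: z = (x̄ - μ₀)/SE = (90.00 - 86)/2.0397 = 1.9611
Critical value: ±2.576
p-value = 0.0499
Decision: fail to reject H₀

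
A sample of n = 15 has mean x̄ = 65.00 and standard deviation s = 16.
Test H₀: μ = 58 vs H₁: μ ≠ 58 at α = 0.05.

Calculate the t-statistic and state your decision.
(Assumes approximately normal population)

Answer: t = 1.6944, fail to reject H₀

Derivation:
df = n - 1 = 14
SE = s/√n = 16/√15 = 4.1312
t = (x̄ - μ₀)/SE = (65.00 - 58)/4.1312 = 1.6944
Critical value: t_{0.025,14} = ±2.145
p-value ≈ 0.1123
Decision: fail to reject H₀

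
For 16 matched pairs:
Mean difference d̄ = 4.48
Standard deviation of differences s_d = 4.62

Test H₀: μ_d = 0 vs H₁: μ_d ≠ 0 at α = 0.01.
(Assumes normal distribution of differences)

df = n - 1 = 15
SE = s_d/√n = 4.62/√16 = 1.1550
t = d̄/SE = 4.48/1.1550 = 3.8788
Critical value: t_{0.005,15} = ±2.947
p-value ≈ 0.0015
Decision: reject H₀

Answer: t = 3.8788, reject H₀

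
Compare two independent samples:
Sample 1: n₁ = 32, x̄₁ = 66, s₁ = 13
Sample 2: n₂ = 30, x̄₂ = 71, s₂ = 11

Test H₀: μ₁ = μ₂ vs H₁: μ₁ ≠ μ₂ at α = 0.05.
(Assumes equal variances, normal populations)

Answer: t = -1.6294, fail to reject H₀

Derivation:
Pooled variance: s²_p = [31×13² + 29×11²]/(60) = 145.8000
s_p = 12.0748
SE = s_p×√(1/n₁ + 1/n₂) = 12.0748×√(1/32 + 1/30) = 3.0686
t = (x̄₁ - x̄₂)/SE = (66 - 71)/3.0686 = -1.6294
df = 60, t-critical = ±2.000
Decision: fail to reject H₀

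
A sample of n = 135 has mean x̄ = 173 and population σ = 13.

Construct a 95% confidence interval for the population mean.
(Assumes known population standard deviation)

Confidence level: 95%, α = 0.05
z_0.025 = 1.960
SE = σ/√n = 13/√135 = 1.1189
Margin of error = 1.960 × 1.1189 = 2.1930
CI: x̄ ± margin = 173 ± 2.1930
CI: (170.8070, 175.1930)

Answer: (170.8070, 175.1930)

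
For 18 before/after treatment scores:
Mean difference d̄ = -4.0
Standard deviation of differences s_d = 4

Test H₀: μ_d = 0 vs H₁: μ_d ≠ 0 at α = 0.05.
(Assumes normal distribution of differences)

Answer: t = -4.2427, reject H₀

Derivation:
df = n - 1 = 17
SE = s_d/√n = 4/√18 = 0.9428
t = d̄/SE = -4.0/0.9428 = -4.2427
Critical value: t_{0.025,17} = ±2.110
p-value ≈ 0.0005
Decision: reject H₀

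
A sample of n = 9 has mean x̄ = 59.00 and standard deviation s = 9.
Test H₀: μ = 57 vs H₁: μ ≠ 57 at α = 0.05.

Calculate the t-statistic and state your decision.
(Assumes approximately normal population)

Answer: t = 0.6667, fail to reject H₀

Derivation:
df = n - 1 = 8
SE = s/√n = 9/√9 = 3.0000
t = (x̄ - μ₀)/SE = (59.00 - 57)/3.0000 = 0.6667
Critical value: t_{0.025,8} = ±2.306
p-value ≈ 0.5237
Decision: fail to reject H₀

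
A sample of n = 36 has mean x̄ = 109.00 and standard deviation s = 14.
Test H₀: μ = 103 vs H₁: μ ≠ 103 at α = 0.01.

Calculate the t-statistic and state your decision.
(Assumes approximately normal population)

df = n - 1 = 35
SE = s/√n = 14/√36 = 2.3333
t = (x̄ - μ₀)/SE = (109.00 - 103)/2.3333 = 2.5715
Critical value: t_{0.005,35} = ±2.724
p-value ≈ 0.0145
Decision: fail to reject H₀

Answer: t = 2.5715, fail to reject H₀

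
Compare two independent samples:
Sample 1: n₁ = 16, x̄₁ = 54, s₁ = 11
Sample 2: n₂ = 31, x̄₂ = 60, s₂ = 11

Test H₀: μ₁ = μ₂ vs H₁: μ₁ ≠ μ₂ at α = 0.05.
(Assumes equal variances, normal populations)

Answer: t = -1.7720, fail to reject H₀

Derivation:
Pooled variance: s²_p = [15×11² + 30×11²]/(45) = 121.0000
s_p = 11.0000
SE = s_p×√(1/n₁ + 1/n₂) = 11.0000×√(1/16 + 1/31) = 3.3861
t = (x̄₁ - x̄₂)/SE = (54 - 60)/3.3861 = -1.7720
df = 45, t-critical = ±2.014
Decision: fail to reject H₀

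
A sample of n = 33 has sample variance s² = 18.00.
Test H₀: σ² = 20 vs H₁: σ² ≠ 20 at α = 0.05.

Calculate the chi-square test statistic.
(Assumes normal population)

Answer: χ² = 28.8000, fail to reject H₀

Derivation:
df = n - 1 = 32
χ² = (n-1)s²/σ₀² = 32×18.00/20 = 28.8000
Critical values: χ²_{0.975,32} = 18.291, χ²_{0.025,32} = 49.480
Rejection region: χ² < 18.291 or χ² > 49.480
Decision: fail to reject H₀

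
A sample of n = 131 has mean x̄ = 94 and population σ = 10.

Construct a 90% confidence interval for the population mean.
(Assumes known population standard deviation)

Confidence level: 90%, α = 0.1
z_0.05 = 1.645
SE = σ/√n = 10/√131 = 0.8737
Margin of error = 1.645 × 0.8737 = 1.4372
CI: x̄ ± margin = 94 ± 1.4372
CI: (92.5628, 95.4372)

Answer: (92.5628, 95.4372)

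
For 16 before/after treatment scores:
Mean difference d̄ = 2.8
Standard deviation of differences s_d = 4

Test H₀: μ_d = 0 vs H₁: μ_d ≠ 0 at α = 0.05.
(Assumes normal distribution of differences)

Answer: t = 2.8000, reject H₀

Derivation:
df = n - 1 = 15
SE = s_d/√n = 4/√16 = 1.0000
t = d̄/SE = 2.8/1.0000 = 2.8000
Critical value: t_{0.025,15} = ±2.131
p-value ≈ 0.0135
Decision: reject H₀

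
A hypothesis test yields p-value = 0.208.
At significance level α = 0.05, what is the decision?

Compare p-value to α:
0.208 ≥ 0.05
Decision: fail to reject H₀

Answer: fail to reject H₀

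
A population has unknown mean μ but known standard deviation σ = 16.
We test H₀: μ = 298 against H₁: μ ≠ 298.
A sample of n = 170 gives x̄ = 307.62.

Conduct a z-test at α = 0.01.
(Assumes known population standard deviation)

Answer: z = 7.8396, reject H₀

Derivation:
Standard error: SE = σ/√n = 16/√170 = 1.2271
z-statistic: z = (x̄ - μ₀)/SE = (307.62 - 298)/1.2271 = 7.8396
Critical value: ±2.576
p-value < 0.0001
Decision: reject H₀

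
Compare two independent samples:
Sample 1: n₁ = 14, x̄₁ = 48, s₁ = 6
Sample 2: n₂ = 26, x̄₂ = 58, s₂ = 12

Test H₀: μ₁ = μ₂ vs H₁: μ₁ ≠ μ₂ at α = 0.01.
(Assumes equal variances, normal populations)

Pooled variance: s²_p = [13×6² + 25×12²]/(38) = 107.0526
s_p = 10.3466
SE = s_p×√(1/n₁ + 1/n₂) = 10.3466×√(1/14 + 1/26) = 3.4299
t = (x̄₁ - x̄₂)/SE = (48 - 58)/3.4299 = -2.9155
df = 38, t-critical = ±2.712
Decision: reject H₀

Answer: t = -2.9155, reject H₀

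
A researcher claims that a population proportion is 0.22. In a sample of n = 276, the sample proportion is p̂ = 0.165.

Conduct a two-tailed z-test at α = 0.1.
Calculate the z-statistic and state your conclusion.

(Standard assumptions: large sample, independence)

Answer: z = -2.2057, reject H₀

Derivation:
H₀: p = 0.22, H₁: p ≠ 0.22
Standard error: SE = √(p₀(1-p₀)/n) = √(0.22×0.78/276) = 0.024935
z-statistic: z = (p̂ - p₀)/SE = (0.165 - 0.22)/0.024935 = -2.2057
Critical value: z_0.05 = ±1.645
p-value = 0.0274
Decision: reject H₀ at α = 0.1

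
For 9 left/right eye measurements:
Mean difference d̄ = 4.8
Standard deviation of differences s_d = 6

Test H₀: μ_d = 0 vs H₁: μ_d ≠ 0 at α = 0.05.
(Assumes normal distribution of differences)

Answer: t = 2.4000, reject H₀

Derivation:
df = n - 1 = 8
SE = s_d/√n = 6/√9 = 2.0000
t = d̄/SE = 4.8/2.0000 = 2.4000
Critical value: t_{0.025,8} = ±2.306
p-value ≈ 0.0432
Decision: reject H₀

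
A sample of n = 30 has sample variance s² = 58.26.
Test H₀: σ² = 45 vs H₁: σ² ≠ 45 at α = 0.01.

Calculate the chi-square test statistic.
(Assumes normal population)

Answer: χ² = 37.5453, fail to reject H₀

Derivation:
df = n - 1 = 29
χ² = (n-1)s²/σ₀² = 29×58.26/45 = 37.5453
Critical values: χ²_{0.995,29} = 13.121, χ²_{0.005,29} = 52.336
Rejection region: χ² < 13.121 or χ² > 52.336
Decision: fail to reject H₀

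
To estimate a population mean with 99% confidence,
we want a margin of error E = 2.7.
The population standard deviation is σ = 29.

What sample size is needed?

z_0.005 = 2.576
n = (z×σ/E)² = (2.576×29/2.7)²
n = 765.5264
Round up: n = 766

Answer: n = 766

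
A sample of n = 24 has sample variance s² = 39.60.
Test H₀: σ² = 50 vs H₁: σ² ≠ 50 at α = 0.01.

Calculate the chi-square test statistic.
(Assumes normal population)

df = n - 1 = 23
χ² = (n-1)s²/σ₀² = 23×39.60/50 = 18.2160
Critical values: χ²_{0.995,23} = 9.260, χ²_{0.005,23} = 44.181
Rejection region: χ² < 9.260 or χ² > 44.181
Decision: fail to reject H₀

Answer: χ² = 18.2160, fail to reject H₀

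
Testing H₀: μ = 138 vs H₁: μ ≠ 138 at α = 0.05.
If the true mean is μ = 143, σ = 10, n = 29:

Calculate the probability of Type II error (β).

Answer: β ≈ 0.2319

Derivation:
SE = σ/√n = 10/√29 = 1.8570
Critical values: μ₀ ± z_0.025×SE = 138 ± 1.960×1.8570
Acceptance region: (134.3603, 141.6397)
Under H₁ (μ = 143): z_high = (141.6397 - 143)/1.8570 = -0.7325, z_low = (134.3603 - 143)/1.8570 = -4.6525
β = P(not reject | H₁) = Φ(-0.7325) - Φ(-4.6525) ≈ 0.2319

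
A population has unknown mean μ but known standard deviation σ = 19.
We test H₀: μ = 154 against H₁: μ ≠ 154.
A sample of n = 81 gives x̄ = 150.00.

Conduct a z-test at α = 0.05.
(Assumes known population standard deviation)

Standard error: SE = σ/√n = 19/√81 = 2.1111
z-statistic: z = (x̄ - μ₀)/SE = (150.00 - 154)/2.1111 = -1.8947
Critical value: ±1.960
p-value = 0.0581
Decision: fail to reject H₀

Answer: z = -1.8947, fail to reject H₀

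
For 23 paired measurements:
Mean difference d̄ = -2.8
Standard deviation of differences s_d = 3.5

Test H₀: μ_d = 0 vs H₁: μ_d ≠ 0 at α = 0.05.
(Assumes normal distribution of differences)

df = n - 1 = 22
SE = s_d/√n = 3.5/√23 = 0.7298
t = d̄/SE = -2.8/0.7298 = -3.8367
Critical value: t_{0.025,22} = ±2.074
p-value ≈ 0.0009
Decision: reject H₀

Answer: t = -3.8367, reject H₀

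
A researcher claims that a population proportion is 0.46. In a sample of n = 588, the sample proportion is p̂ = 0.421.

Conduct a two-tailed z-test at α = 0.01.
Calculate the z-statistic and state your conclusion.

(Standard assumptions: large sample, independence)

Answer: z = -1.8974, fail to reject H₀

Derivation:
H₀: p = 0.46, H₁: p ≠ 0.46
Standard error: SE = √(p₀(1-p₀)/n) = √(0.46×0.54/588) = 0.020554
z-statistic: z = (p̂ - p₀)/SE = (0.421 - 0.46)/0.020554 = -1.8974
Critical value: z_0.005 = ±2.576
p-value = 0.0578
Decision: fail to reject H₀ at α = 0.01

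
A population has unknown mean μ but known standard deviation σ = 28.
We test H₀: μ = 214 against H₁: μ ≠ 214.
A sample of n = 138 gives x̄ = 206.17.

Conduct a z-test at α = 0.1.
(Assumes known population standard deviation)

Answer: z = -3.2851, reject H₀

Derivation:
Standard error: SE = σ/√n = 28/√138 = 2.3835
z-statistic: z = (x̄ - μ₀)/SE = (206.17 - 214)/2.3835 = -3.2851
Critical value: ±1.645
p-value = 0.0010
Decision: reject H₀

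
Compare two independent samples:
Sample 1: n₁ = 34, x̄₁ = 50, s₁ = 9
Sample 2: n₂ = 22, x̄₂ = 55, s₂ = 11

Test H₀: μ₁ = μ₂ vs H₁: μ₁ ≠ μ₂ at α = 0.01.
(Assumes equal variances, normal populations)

Answer: t = -1.8597, fail to reject H₀

Derivation:
Pooled variance: s²_p = [33×9² + 21×11²]/(54) = 96.5556
s_p = 9.8263
SE = s_p×√(1/n₁ + 1/n₂) = 9.8263×√(1/34 + 1/22) = 2.6886
t = (x̄₁ - x̄₂)/SE = (50 - 55)/2.6886 = -1.8597
df = 54, t-critical = ±2.670
Decision: fail to reject H₀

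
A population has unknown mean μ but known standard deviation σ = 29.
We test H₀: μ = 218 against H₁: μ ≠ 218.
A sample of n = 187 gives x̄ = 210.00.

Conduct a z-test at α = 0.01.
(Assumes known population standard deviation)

Answer: z = -3.7723, reject H₀

Derivation:
Standard error: SE = σ/√n = 29/√187 = 2.1207
z-statistic: z = (x̄ - μ₀)/SE = (210.00 - 218)/2.1207 = -3.7723
Critical value: ±2.576
p-value = 0.0002
Decision: reject H₀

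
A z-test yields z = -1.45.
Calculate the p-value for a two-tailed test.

Answer: p-value ≈ 0.1471

Derivation:
For z = -1.45:
p = 2×P(Z > |-1.45|) = 2×(1 - Φ(1.45)) = 0.1471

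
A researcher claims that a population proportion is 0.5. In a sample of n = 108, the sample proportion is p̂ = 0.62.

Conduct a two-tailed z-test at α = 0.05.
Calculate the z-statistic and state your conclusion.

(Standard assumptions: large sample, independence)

H₀: p = 0.5, H₁: p ≠ 0.5
Standard error: SE = √(p₀(1-p₀)/n) = √(0.5×0.5/108) = 0.048113
z-statistic: z = (p̂ - p₀)/SE = (0.62 - 0.5)/0.048113 = 2.4941
Critical value: z_0.025 = ±1.960
p-value = 0.0126
Decision: reject H₀ at α = 0.05

Answer: z = 2.4941, reject H₀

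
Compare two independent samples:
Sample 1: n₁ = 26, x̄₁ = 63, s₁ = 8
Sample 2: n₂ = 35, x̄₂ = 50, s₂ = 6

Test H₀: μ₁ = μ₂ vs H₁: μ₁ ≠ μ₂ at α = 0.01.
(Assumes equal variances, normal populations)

Pooled variance: s²_p = [25×8² + 34×6²]/(59) = 47.8644
s_p = 6.9184
SE = s_p×√(1/n₁ + 1/n₂) = 6.9184×√(1/26 + 1/35) = 1.7912
t = (x̄₁ - x̄₂)/SE = (63 - 50)/1.7912 = 7.2577
df = 59, t-critical = ±2.662
Decision: reject H₀

Answer: t = 7.2577, reject H₀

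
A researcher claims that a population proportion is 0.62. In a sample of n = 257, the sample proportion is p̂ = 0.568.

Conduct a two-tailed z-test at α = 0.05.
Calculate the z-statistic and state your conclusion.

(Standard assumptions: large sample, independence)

Answer: z = -1.7174, fail to reject H₀

Derivation:
H₀: p = 0.62, H₁: p ≠ 0.62
Standard error: SE = √(p₀(1-p₀)/n) = √(0.62×0.38/257) = 0.030278
z-statistic: z = (p̂ - p₀)/SE = (0.568 - 0.62)/0.030278 = -1.7174
Critical value: z_0.025 = ±1.960
p-value = 0.0859
Decision: fail to reject H₀ at α = 0.05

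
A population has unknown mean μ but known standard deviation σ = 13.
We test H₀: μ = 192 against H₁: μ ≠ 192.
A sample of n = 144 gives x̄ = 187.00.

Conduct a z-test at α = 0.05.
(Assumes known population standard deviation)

Answer: z = -4.6155, reject H₀

Derivation:
Standard error: SE = σ/√n = 13/√144 = 1.0833
z-statistic: z = (x̄ - μ₀)/SE = (187.00 - 192)/1.0833 = -4.6155
Critical value: ±1.960
p-value < 0.0001
Decision: reject H₀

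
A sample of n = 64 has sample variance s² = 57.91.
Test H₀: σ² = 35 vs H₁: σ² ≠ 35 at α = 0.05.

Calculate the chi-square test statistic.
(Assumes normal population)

Answer: χ² = 104.2380, reject H₀

Derivation:
df = n - 1 = 63
χ² = (n-1)s²/σ₀² = 63×57.91/35 = 104.2380
Critical values: χ²_{0.975,63} = 42.950, χ²_{0.025,63} = 86.830
Rejection region: χ² < 42.950 or χ² > 86.830
Decision: reject H₀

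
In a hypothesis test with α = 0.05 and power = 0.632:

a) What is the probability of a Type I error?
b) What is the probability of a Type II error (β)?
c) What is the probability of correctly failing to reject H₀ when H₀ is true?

Answer: a) 0.05, b) 0.368, c) 0.95

Derivation:
a) Type I error probability = α = 0.05
b) Power = P(reject H₀ | H₁ true) = 1 - β = 0.632, so Type II error probability = β = 1 - Power = 0.368
c) P(fail to reject H₀ | H₀ true) = 1 - α = 0.95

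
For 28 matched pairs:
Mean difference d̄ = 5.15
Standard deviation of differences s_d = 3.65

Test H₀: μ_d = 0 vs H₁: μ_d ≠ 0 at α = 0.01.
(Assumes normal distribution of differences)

Answer: t = 7.4659, reject H₀

Derivation:
df = n - 1 = 27
SE = s_d/√n = 3.65/√28 = 0.6898
t = d̄/SE = 5.15/0.6898 = 7.4659
Critical value: t_{0.005,27} = ±2.771
p-value < 0.0001
Decision: reject H₀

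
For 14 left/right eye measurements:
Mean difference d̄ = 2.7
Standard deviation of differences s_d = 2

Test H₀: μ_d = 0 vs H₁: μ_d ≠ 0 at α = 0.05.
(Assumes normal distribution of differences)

df = n - 1 = 13
SE = s_d/√n = 2/√14 = 0.5345
t = d̄/SE = 2.7/0.5345 = 5.0514
Critical value: t_{0.025,13} = ±2.160
p-value ≈ 0.0002
Decision: reject H₀

Answer: t = 5.0514, reject H₀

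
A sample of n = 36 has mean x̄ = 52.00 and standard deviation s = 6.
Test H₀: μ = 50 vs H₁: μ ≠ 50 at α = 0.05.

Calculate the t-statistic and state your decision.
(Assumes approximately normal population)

df = n - 1 = 35
SE = s/√n = 6/√36 = 1.0000
t = (x̄ - μ₀)/SE = (52.00 - 50)/1.0000 = 2.0000
Critical value: t_{0.025,35} = ±2.030
p-value ≈ 0.0533
Decision: fail to reject H₀

Answer: t = 2.0000, fail to reject H₀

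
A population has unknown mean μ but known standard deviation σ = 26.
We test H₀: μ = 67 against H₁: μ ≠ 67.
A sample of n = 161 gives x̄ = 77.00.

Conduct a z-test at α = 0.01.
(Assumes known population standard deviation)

Answer: z = 4.8802, reject H₀

Derivation:
Standard error: SE = σ/√n = 26/√161 = 2.0491
z-statistic: z = (x̄ - μ₀)/SE = (77.00 - 67)/2.0491 = 4.8802
Critical value: ±2.576
p-value < 0.0001
Decision: reject H₀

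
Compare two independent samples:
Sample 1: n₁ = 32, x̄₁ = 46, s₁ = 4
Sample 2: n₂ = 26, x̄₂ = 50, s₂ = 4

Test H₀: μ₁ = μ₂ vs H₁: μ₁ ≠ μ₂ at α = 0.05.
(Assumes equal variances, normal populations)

Answer: t = -3.7875, reject H₀

Derivation:
Pooled variance: s²_p = [31×4² + 25×4²]/(56) = 16.0000
s_p = 4.0000
SE = s_p×√(1/n₁ + 1/n₂) = 4.0000×√(1/32 + 1/26) = 1.0561
t = (x̄₁ - x̄₂)/SE = (46 - 50)/1.0561 = -3.7875
df = 56, t-critical = ±2.003
Decision: reject H₀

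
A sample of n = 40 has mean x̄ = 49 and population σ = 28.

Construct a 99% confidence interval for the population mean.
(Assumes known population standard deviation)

Confidence level: 99%, α = 0.01
z_0.005 = 2.576
SE = σ/√n = 28/√40 = 4.4272
Margin of error = 2.576 × 4.4272 = 11.4045
CI: x̄ ± margin = 49 ± 11.4045
CI: (37.5955, 60.4045)

Answer: (37.5955, 60.4045)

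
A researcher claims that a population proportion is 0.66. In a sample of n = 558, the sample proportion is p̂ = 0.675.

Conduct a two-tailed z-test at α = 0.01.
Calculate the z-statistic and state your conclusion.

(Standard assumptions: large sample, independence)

Answer: z = 0.7480, fail to reject H₀

Derivation:
H₀: p = 0.66, H₁: p ≠ 0.66
Standard error: SE = √(p₀(1-p₀)/n) = √(0.66×0.34/558) = 0.020054
z-statistic: z = (p̂ - p₀)/SE = (0.675 - 0.66)/0.020054 = 0.7480
Critical value: z_0.005 = ±2.576
p-value = 0.4545
Decision: fail to reject H₀ at α = 0.01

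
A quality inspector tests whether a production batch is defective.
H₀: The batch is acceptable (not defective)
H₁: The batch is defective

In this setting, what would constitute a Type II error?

Answer: Shipping a defective batch to customers

Derivation:
A Type I error (probability α) occurs when we reject a true H₀.
A Type II error (probability β) occurs when we fail to reject a false H₀.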